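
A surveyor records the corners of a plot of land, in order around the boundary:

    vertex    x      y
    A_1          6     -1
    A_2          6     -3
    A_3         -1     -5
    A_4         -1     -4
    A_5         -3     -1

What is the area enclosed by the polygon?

24

Apply Gauss's area formula: 2A = Σ (x_i·y_{i+1} − x_{i+1}·y_i), indices taken mod 5.
Cross-terms: -12, -33, -1, -11, 9  ⇒  Σ = -48
Area = |Σ|/2 = 24.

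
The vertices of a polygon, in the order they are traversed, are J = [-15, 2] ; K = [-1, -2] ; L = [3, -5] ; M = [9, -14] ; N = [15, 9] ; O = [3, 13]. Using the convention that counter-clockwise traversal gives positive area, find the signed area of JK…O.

353

Apply Gauss's area formula: 2A = Σ (x_i·y_{i+1} − x_{i+1}·y_i), indices taken mod 6.
Cross-terms: 32, 11, 3, 291, 168, 201  ⇒  Σ = 706
Signed area = Σ/2 = 353 (positive ⇒ counter-clockwise traversal).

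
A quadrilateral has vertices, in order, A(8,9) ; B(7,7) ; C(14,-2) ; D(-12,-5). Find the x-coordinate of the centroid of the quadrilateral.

791/281

Apply the shoelace (surveyor's) formula. First the cross-terms c_i = x_i·y_{i+1} − x_{i+1}·y_i:
  -7, -112, -94, -68  ⇒  2A = -281, A = -140.5.
Then Σ (x_i + x_{i+1})·c_i = -2373, so x̄ = -2373 / (6·(-140.5)) = 791/281.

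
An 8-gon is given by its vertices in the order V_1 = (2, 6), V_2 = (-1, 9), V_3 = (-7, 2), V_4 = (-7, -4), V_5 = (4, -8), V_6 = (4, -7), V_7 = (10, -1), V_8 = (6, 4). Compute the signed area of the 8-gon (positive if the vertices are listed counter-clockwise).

Apply the surveyor's formula: 2A = Σ (x_i·y_{i+1} − x_{i+1}·y_i), indices taken mod 8.
Cross-terms: 24, 61, 42, 72, 4, 66, 46, 28  ⇒  Σ = 343
Signed area = Σ/2 = 171.5 (positive ⇒ counter-clockwise traversal).

171.5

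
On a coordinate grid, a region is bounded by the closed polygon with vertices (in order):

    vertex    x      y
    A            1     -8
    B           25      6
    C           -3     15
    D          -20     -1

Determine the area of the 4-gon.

Σ = (206) + (393) + (303) + (161) = 1063
Area = |Σ|/2 = 531.5.

531.5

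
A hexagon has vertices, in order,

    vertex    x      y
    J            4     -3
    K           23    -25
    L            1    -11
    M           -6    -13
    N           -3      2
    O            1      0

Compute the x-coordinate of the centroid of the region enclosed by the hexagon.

Apply the surveyor's formula. First the cross-terms c_i = x_i·y_{i+1} − x_{i+1}·y_i:
  -31, -228, -79, -51, -2, -3  ⇒  2A = -394, A = -197.
Then Σ (x_i + x_{i+1})·c_i = -5466, so x̄ = -5466 / (6·(-197)) = 911/197.

911/197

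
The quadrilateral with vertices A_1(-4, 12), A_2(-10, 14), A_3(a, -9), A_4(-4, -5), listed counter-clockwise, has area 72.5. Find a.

-5

The doubled signed area Σ (x_i y_{i+1} − x_{i+1} y_i) is linear in a.
With a=0 it equals 50; the coefficient of a is -19 (from the two edges through A_3).
So -19·a + 50 = 2·72.5 = 145 ⇒ a = -5.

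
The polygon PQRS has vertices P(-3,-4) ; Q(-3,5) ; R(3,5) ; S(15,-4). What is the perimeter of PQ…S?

48

|PQ| = √((0)² + (9)²) = √81 = 9
|QR| = √((6)² + (0)²) = √36 = 6
|RS| = √((12)² + (-9)²) = √225 = 15
|SP| = √((-18)² + (0)²) = √324 = 18
Perimeter = 9 + 6 + 15 + 18 = 48.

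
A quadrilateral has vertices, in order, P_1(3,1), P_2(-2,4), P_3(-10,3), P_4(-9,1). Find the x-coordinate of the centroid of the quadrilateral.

-215/53

Apply the surveyor's formula. First the cross-terms c_i = x_i·y_{i+1} − x_{i+1}·y_i:
  14, 34, 17, -12  ⇒  2A = 53, A = 26.5.
Then Σ (x_i + x_{i+1})·c_i = -645, so x̄ = -645 / (6·26.5) = -215/53.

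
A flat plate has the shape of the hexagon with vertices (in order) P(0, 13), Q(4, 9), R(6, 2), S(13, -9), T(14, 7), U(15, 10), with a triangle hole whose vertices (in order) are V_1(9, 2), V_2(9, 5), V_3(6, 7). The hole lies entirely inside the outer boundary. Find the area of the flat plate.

Outer boundary:
Apply the shoelace (surveyor's) formula: 2A = Σ (x_i·y_{i+1} − x_{i+1}·y_i), indices taken mod 6.
P→Q: (0)(9) − (4)(13) = -52
Q→R: (4)(2) − (6)(9) = -46
R→S: (6)(-9) − (13)(2) = -80
S→T: (13)(7) − (14)(-9) = 217
T→U: (14)(10) − (15)(7) = 35
U→P: (15)(13) − (0)(10) = 195
Σ = 269
Area = |Σ|/2 = 134.5.
Hole:
Apply the surveyor's formula: 2A = Σ (x_i·y_{i+1} − x_{i+1}·y_i), indices taken mod 3.
Cross-terms: 27, 33, -51  ⇒  Σ = 9
Area = |Σ|/2 = 4.5.
Net area = 134.5 − 4.5 = 130.

130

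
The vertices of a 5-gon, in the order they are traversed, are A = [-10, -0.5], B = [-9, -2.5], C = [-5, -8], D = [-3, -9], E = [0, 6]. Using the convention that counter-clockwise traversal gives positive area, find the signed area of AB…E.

Apply the shoelace formula: 2A = Σ (x_i·y_{i+1} − x_{i+1}·y_i), indices taken mod 5.
Σ = (20.5) + (59.5) + (21) + (-18) + (60) = 143
Signed area = Σ/2 = 71.5 (positive ⇒ counter-clockwise traversal).

71.5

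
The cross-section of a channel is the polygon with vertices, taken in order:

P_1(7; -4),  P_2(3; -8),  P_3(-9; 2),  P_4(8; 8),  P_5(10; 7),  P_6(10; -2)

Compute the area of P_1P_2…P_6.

Σ = (-44) + (-66) + (-88) + (-24) + (-90) + (-26) = -338
Area = |Σ|/2 = 169.

169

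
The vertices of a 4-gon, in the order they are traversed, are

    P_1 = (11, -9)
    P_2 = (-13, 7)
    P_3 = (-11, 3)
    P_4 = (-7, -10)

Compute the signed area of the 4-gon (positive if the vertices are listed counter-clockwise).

Apply Gauss's area formula: 2A = Σ (x_i·y_{i+1} − x_{i+1}·y_i), indices taken mod 4.
Σ = (-40) + (38) + (131) + (173) = 302
Signed area = Σ/2 = 151 (positive ⇒ counter-clockwise traversal).

151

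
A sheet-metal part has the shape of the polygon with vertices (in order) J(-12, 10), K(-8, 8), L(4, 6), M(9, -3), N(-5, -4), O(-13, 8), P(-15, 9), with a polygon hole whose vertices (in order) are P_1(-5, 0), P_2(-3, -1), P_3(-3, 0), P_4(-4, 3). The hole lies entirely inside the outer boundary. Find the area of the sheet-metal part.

168

Outer boundary:
J→K: (-12)(8) − (-8)(10) = -16
K→L: (-8)(6) − (4)(8) = -80
L→M: (4)(-3) − (9)(6) = -66
M→N: (9)(-4) − (-5)(-3) = -51
N→O: (-5)(8) − (-13)(-4) = -92
O→P: (-13)(9) − (-15)(8) = 3
P→J: (-15)(10) − (-12)(9) = -42
Σ = -344
Area = |Σ|/2 = 172.
Hole:
Σ = (5) + (-3) + (-9) + (15) = 8
Area = |Σ|/2 = 4.
Net area = 172 − 4 = 168.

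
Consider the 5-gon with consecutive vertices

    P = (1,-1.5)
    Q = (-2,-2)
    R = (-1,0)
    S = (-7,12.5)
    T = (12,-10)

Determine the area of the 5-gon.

P→Q: (1)(-2) − (-2)(-1.5) = -5
Q→R: (-2)(0) − (-1)(-2) = -2
R→S: (-1)(12.5) − (-7)(0) = -12.5
S→T: (-7)(-10) − (12)(12.5) = -80
T→P: (12)(-1.5) − (1)(-10) = -8
Σ = -107.5
Area = |Σ|/2 = 53.75.

53.75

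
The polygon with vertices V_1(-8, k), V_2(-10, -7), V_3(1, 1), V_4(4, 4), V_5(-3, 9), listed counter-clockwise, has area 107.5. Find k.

6

Write out the shoelace sum; only the two edges meeting at V_1 involve k:
2·Area = [((-3)·k − (-8)·9) + ((-8)·(-7) − (-10)·k)] + 45
       = 7·k + 173 = 215
⇒ k = 6.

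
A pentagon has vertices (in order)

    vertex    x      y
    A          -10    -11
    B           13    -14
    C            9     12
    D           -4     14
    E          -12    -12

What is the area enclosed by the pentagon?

Apply the shoelace formula: 2A = Σ (x_i·y_{i+1} − x_{i+1}·y_i), indices taken mod 5.
Σ = (283) + (282) + (174) + (216) + (12) = 967
Area = |Σ|/2 = 483.5.

483.5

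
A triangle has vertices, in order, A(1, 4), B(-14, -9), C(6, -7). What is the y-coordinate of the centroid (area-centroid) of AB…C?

-4

Apply Gauss's area formula. First the cross-terms c_i = x_i·y_{i+1} − x_{i+1}·y_i:
  47, 152, 31  ⇒  2A = 230, A = 115.
Then Σ (y_i + y_{i+1})·c_i = -2760, so ȳ = -2760 / (6·115) = -4.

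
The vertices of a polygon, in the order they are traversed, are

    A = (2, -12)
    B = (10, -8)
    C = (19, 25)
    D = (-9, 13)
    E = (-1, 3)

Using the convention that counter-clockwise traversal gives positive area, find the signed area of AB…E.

Apply the shoelace formula: 2A = Σ (x_i·y_{i+1} − x_{i+1}·y_i), indices taken mod 5.
A→B: (2)(-8) − (10)(-12) = 104
B→C: (10)(25) − (19)(-8) = 402
C→D: (19)(13) − (-9)(25) = 472
D→E: (-9)(3) − (-1)(13) = -14
E→A: (-1)(-12) − (2)(3) = 6
Σ = 970
Signed area = Σ/2 = 485 (positive ⇒ counter-clockwise traversal).

485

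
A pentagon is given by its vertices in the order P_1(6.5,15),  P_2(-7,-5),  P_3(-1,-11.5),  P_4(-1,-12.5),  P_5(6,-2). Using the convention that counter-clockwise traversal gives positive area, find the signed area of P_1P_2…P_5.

Apply the surveyor's formula: 2A = Σ (x_i·y_{i+1} − x_{i+1}·y_i), indices taken mod 5.
P_1→P_2: (6.5)(-5) − (-7)(15) = 72.5
P_2→P_3: (-7)(-11.5) − (-1)(-5) = 75.5
P_3→P_4: (-1)(-12.5) − (-1)(-11.5) = 1
P_4→P_5: (-1)(-2) − (6)(-12.5) = 77
P_5→P_1: (6)(15) − (6.5)(-2) = 103
Σ = 329
Signed area = Σ/2 = 164.5 (positive ⇒ counter-clockwise traversal).

164.5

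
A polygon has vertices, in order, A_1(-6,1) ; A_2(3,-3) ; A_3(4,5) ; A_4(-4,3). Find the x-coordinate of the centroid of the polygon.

1/66

Apply the shoelace (surveyor's) formula. First the cross-terms c_i = x_i·y_{i+1} − x_{i+1}·y_i:
  15, 27, 32, 14  ⇒  2A = 88, A = 44.
Then Σ (x_i + x_{i+1})·c_i = 4, so x̄ = 4 / (6·44) = 1/66.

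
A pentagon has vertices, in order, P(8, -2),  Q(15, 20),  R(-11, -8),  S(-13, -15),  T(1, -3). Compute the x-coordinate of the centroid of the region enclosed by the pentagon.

136/61

Apply the shoelace formula. First the cross-terms c_i = x_i·y_{i+1} − x_{i+1}·y_i:
  190, 100, 61, 54, 22  ⇒  2A = 427, A = 213.5.
Then Σ (x_i + x_{i+1})·c_i = 2856, so x̄ = 2856 / (6·213.5) = 136/61.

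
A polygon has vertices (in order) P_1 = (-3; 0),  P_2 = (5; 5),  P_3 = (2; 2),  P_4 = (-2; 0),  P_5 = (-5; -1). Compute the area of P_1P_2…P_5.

Cross-terms: -15, 0, 4, 2, -3  ⇒  Σ = -12
Area = |Σ|/2 = 6.

6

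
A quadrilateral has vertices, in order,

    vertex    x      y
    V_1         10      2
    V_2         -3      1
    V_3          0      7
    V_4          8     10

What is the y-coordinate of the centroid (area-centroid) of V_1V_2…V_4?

Apply the shoelace formula. First the cross-terms c_i = x_i·y_{i+1} − x_{i+1}·y_i:
  16, -21, -56, -84  ⇒  2A = -145, A = -72.5.
Then Σ (y_i + y_{i+1})·c_i = -2080, so ȳ = -2080 / (6·(-72.5)) = 416/87.

416/87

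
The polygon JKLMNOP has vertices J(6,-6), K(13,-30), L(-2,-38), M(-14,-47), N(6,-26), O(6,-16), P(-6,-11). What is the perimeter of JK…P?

122

|JK| = √((7)² + (-24)²) = √625 = 25
|KL| = √((-15)² + (-8)²) = √289 = 17
|LM| = √((-12)² + (-9)²) = √225 = 15
|MN| = √((20)² + (21)²) = √841 = 29
|NO| = √((0)² + (10)²) = √100 = 10
|OP| = √((-12)² + (5)²) = √169 = 13
|PJ| = √((12)² + (5)²) = √169 = 13
Perimeter = 25 + 17 + 15 + 29 + 10 + 13 + 13 = 122.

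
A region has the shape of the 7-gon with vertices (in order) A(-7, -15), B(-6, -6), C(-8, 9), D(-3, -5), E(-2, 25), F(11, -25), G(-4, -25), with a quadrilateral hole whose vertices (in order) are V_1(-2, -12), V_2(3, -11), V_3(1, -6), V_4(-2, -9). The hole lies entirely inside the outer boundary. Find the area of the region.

423.5

Outer boundary:
Σ = (-48) + (-102) + (67) + (-85) + (-225) + (-375) + (-115) = -883
Area = |Σ|/2 = 441.5.
Hole:
Apply the surveyor's formula: 2A = Σ (x_i·y_{i+1} − x_{i+1}·y_i), indices taken mod 4.
Cross-terms: 58, -7, -21, 6  ⇒  Σ = 36
Area = |Σ|/2 = 18.
Net area = 441.5 − 18 = 423.5.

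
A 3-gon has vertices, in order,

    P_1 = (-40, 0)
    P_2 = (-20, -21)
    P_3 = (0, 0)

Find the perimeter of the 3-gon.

|P_1P_2| = √((20)² + (-21)²) = √841 = 29
|P_2P_3| = √((20)² + (21)²) = √841 = 29
|P_3P_1| = √((-40)² + (0)²) = √1600 = 40
Perimeter = 29 + 29 + 40 = 98.

98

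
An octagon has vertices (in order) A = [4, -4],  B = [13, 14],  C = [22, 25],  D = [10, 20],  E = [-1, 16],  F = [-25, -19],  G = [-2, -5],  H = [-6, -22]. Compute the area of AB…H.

Σ = (108) + (17) + (190) + (180) + (419) + (87) + (14) + (112) = 1127
Area = |Σ|/2 = 563.5.

563.5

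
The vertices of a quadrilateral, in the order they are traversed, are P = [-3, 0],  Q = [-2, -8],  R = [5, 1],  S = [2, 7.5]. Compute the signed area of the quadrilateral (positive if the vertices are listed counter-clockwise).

60

Σ = (24) + (38) + (35.5) + (22.5) = 120
Signed area = Σ/2 = 60 (positive ⇒ counter-clockwise traversal).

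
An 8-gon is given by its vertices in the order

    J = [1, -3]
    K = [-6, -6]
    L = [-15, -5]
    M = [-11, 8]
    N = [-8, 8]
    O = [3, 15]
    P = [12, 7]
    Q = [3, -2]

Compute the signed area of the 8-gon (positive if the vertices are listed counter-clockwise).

Apply the shoelace (surveyor's) formula: 2A = Σ (x_i·y_{i+1} − x_{i+1}·y_i), indices taken mod 8.
Σ = (-24) + (-60) + (-175) + (-24) + (-144) + (-159) + (-45) + (-7) = -638
Signed area = Σ/2 = -319 (negative ⇒ clockwise traversal).

-319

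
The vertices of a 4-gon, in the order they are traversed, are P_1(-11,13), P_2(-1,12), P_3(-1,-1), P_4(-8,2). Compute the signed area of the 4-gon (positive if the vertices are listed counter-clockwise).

Apply the surveyor's formula: 2A = Σ (x_i·y_{i+1} − x_{i+1}·y_i), indices taken mod 4.
P_1→P_2: (-11)(12) − (-1)(13) = -119
P_2→P_3: (-1)(-1) − (-1)(12) = 13
P_3→P_4: (-1)(2) − (-8)(-1) = -10
P_4→P_1: (-8)(13) − (-11)(2) = -82
Σ = -198
Signed area = Σ/2 = -99 (negative ⇒ clockwise traversal).

-99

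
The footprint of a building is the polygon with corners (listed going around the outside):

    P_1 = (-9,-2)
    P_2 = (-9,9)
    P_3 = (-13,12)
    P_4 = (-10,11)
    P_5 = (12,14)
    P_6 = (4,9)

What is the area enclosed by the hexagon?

130

Σ = (-99) + (9) + (-23) + (-272) + (52) + (73) = -260
Area = |Σ|/2 = 130.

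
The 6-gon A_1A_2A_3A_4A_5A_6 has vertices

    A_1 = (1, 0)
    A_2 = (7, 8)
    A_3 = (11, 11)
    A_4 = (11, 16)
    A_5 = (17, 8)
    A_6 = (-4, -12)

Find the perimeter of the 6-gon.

72

|A_1A_2| = √((6)² + (8)²) = √100 = 10
|A_2A_3| = √((4)² + (3)²) = √25 = 5
|A_3A_4| = √((0)² + (5)²) = √25 = 5
|A_4A_5| = √((6)² + (-8)²) = √100 = 10
|A_5A_6| = √((-21)² + (-20)²) = √841 = 29
|A_6A_1| = √((5)² + (12)²) = √169 = 13
Perimeter = 10 + 5 + 5 + 10 + 29 + 13 = 72.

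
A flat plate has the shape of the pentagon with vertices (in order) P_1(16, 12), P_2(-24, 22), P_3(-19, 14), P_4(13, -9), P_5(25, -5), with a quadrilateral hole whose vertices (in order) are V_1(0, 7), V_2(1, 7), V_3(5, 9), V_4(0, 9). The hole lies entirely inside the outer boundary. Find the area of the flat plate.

619.5

Outer boundary:
Σ = (640) + (82) + (-11) + (160) + (380) = 1251
Area = |Σ|/2 = 625.5.
Hole:
Apply Gauss's area formula: 2A = Σ (x_i·y_{i+1} − x_{i+1}·y_i), indices taken mod 4.
Cross-terms: -7, -26, 45, 0  ⇒  Σ = 12
Area = |Σ|/2 = 6.
Net area = 625.5 − 6 = 619.5.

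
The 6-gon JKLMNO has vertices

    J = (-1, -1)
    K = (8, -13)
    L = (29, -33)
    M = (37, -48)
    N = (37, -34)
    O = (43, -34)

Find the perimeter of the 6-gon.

136

|JK| = √((9)² + (-12)²) = √225 = 15
|KL| = √((21)² + (-20)²) = √841 = 29
|LM| = √((8)² + (-15)²) = √289 = 17
|MN| = √((0)² + (14)²) = √196 = 14
|NO| = √((6)² + (0)²) = √36 = 6
|OJ| = √((-44)² + (33)²) = √3025 = 55
Perimeter = 15 + 29 + 17 + 14 + 6 + 55 = 136.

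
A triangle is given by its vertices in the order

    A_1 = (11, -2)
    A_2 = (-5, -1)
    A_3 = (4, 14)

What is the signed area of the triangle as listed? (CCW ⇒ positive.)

-124.5

Apply Gauss's area formula: 2A = Σ (x_i·y_{i+1} − x_{i+1}·y_i), indices taken mod 3.
A_1→A_2: (11)(-1) − (-5)(-2) = -21
A_2→A_3: (-5)(14) − (4)(-1) = -66
A_3→A_1: (4)(-2) − (11)(14) = -162
Σ = -249
Signed area = Σ/2 = -124.5 (negative ⇒ clockwise traversal).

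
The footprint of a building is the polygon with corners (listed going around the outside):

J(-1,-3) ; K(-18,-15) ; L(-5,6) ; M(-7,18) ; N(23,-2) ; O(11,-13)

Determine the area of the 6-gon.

Apply the surveyor's formula: 2A = Σ (x_i·y_{i+1} − x_{i+1}·y_i), indices taken mod 6.
J→K: (-1)(-15) − (-18)(-3) = -39
K→L: (-18)(6) − (-5)(-15) = -183
L→M: (-5)(18) − (-7)(6) = -48
M→N: (-7)(-2) − (23)(18) = -400
N→O: (23)(-13) − (11)(-2) = -277
O→J: (11)(-3) − (-1)(-13) = -46
Σ = -993
Area = |Σ|/2 = 496.5.

496.5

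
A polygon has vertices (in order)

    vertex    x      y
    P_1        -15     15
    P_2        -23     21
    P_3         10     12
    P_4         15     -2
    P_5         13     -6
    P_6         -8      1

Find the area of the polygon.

430

Σ = (30) + (-486) + (-200) + (-64) + (-35) + (-105) = -860
Area = |Σ|/2 = 430.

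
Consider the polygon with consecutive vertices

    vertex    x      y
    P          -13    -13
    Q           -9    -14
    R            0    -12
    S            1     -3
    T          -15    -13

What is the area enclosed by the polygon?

Σ = (65) + (108) + (12) + (-58) + (26) = 153
Area = |Σ|/2 = 76.5.

76.5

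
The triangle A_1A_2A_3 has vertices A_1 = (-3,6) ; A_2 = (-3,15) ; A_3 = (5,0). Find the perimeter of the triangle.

36

|A_1A_2| = √((0)² + (9)²) = √81 = 9
|A_2A_3| = √((8)² + (-15)²) = √289 = 17
|A_3A_1| = √((-8)² + (6)²) = √100 = 10
Perimeter = 9 + 17 + 10 = 36.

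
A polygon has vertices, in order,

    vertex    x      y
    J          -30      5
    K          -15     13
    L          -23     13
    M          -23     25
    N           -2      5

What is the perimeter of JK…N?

94

|JK| = √((15)² + (8)²) = √289 = 17
|KL| = √((-8)² + (0)²) = √64 = 8
|LM| = √((0)² + (12)²) = √144 = 12
|MN| = √((21)² + (-20)²) = √841 = 29
|NJ| = √((-28)² + (0)²) = √784 = 28
Perimeter = 17 + 8 + 12 + 29 + 28 = 94.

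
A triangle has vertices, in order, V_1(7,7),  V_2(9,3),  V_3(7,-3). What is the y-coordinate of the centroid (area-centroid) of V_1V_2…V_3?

7/3

Apply the shoelace formula. First the cross-terms c_i = x_i·y_{i+1} − x_{i+1}·y_i:
  -42, -48, 70  ⇒  2A = -20, A = -10.
Then Σ (y_i + y_{i+1})·c_i = -140, so ȳ = -140 / (6·(-10)) = 7/3.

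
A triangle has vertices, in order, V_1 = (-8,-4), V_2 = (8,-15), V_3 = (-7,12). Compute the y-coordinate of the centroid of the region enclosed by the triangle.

Apply the surveyor's formula. First the cross-terms c_i = x_i·y_{i+1} − x_{i+1}·y_i:
  152, -9, 124  ⇒  2A = 267, A = 133.5.
Then Σ (y_i + y_{i+1})·c_i = -1869, so ȳ = -1869 / (6·133.5) = -7/3.

-7/3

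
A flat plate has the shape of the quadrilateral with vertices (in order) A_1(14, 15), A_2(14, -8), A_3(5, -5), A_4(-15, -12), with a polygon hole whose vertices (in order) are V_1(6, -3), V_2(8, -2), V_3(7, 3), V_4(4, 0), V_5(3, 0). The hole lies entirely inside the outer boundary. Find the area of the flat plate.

Outer boundary:
Apply the surveyor's formula: 2A = Σ (x_i·y_{i+1} − x_{i+1}·y_i), indices taken mod 4.
Cross-terms: -322, -30, -135, -57  ⇒  Σ = -544
Area = |Σ|/2 = 272.
Hole:
Σ = (12) + (38) + (-12) + (0) + (-9) = 29
Area = |Σ|/2 = 14.5.
Net area = 272 − 14.5 = 257.5.

257.5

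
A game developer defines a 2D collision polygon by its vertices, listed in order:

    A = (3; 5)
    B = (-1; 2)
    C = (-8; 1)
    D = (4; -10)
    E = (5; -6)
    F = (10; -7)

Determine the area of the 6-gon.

112

Apply Gauss's area formula: 2A = Σ (x_i·y_{i+1} − x_{i+1}·y_i), indices taken mod 6.
Σ = (11) + (15) + (76) + (26) + (25) + (71) = 224
Area = |Σ|/2 = 112.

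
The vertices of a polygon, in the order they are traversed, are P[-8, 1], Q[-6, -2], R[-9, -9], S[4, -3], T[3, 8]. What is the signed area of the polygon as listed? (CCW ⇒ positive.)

Apply Gauss's area formula: 2A = Σ (x_i·y_{i+1} − x_{i+1}·y_i), indices taken mod 5.
P→Q: (-8)(-2) − (-6)(1) = 22
Q→R: (-6)(-9) − (-9)(-2) = 36
R→S: (-9)(-3) − (4)(-9) = 63
S→T: (4)(8) − (3)(-3) = 41
T→P: (3)(1) − (-8)(8) = 67
Σ = 229
Signed area = Σ/2 = 114.5 (positive ⇒ counter-clockwise traversal).

114.5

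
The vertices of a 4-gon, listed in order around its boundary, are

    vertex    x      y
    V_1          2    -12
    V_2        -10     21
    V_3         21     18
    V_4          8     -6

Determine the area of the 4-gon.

Apply the shoelace (surveyor's) formula: 2A = Σ (x_i·y_{i+1} − x_{i+1}·y_i), indices taken mod 4.
V_1→V_2: (2)(21) − (-10)(-12) = -78
V_2→V_3: (-10)(18) − (21)(21) = -621
V_3→V_4: (21)(-6) − (8)(18) = -270
V_4→V_1: (8)(-12) − (2)(-6) = -84
Σ = -1053
Area = |Σ|/2 = 526.5.

526.5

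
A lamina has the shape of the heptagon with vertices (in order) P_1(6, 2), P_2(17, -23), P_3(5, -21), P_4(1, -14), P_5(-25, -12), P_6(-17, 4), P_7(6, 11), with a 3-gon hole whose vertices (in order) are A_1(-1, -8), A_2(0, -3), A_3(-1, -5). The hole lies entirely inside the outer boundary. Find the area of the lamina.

695.5

Outer boundary:
Apply the shoelace (surveyor's) formula: 2A = Σ (x_i·y_{i+1} − x_{i+1}·y_i), indices taken mod 7.
Σ = (-172) + (-242) + (-49) + (-362) + (-304) + (-211) + (-54) = -1394
Area = |Σ|/2 = 697.
Hole:
Apply the shoelace (surveyor's) formula: 2A = Σ (x_i·y_{i+1} − x_{i+1}·y_i), indices taken mod 3.
Cross-terms: 3, -3, 3  ⇒  Σ = 3
Area = |Σ|/2 = 1.5.
Net area = 697 − 1.5 = 695.5.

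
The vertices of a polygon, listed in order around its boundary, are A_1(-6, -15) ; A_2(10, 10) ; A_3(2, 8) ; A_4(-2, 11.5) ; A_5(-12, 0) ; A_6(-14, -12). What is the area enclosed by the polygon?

Apply Gauss's area formula: 2A = Σ (x_i·y_{i+1} − x_{i+1}·y_i), indices taken mod 6.
A_1→A_2: (-6)(10) − (10)(-15) = 90
A_2→A_3: (10)(8) − (2)(10) = 60
A_3→A_4: (2)(11.5) − (-2)(8) = 39
A_4→A_5: (-2)(0) − (-12)(11.5) = 138
A_5→A_6: (-12)(-12) − (-14)(0) = 144
A_6→A_1: (-14)(-15) − (-6)(-12) = 138
Σ = 609
Area = |Σ|/2 = 304.5.

304.5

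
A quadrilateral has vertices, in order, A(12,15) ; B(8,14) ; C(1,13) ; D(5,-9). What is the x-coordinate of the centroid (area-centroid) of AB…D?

Apply the shoelace (surveyor's) formula. First the cross-terms c_i = x_i·y_{i+1} − x_{i+1}·y_i:
  48, 90, -74, 183  ⇒  2A = 247, A = 123.5.
Then Σ (x_i + x_{i+1})·c_i = 4437, so x̄ = 4437 / (6·123.5) = 1479/247.

1479/247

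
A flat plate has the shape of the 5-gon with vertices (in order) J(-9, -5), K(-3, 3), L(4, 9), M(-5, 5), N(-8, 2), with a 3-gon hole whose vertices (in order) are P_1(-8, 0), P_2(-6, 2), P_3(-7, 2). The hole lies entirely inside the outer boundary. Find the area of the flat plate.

35

Outer boundary:
Apply Gauss's area formula: 2A = Σ (x_i·y_{i+1} − x_{i+1}·y_i), indices taken mod 5.
Σ = (-42) + (-39) + (65) + (30) + (58) = 72
Area = |Σ|/2 = 36.
Hole:
P_1→P_2: (-8)(2) − (-6)(0) = -16
P_2→P_3: (-6)(2) − (-7)(2) = 2
P_3→P_1: (-7)(0) − (-8)(2) = 16
Σ = 2
Area = |Σ|/2 = 1.
Net area = 36 − 1 = 35.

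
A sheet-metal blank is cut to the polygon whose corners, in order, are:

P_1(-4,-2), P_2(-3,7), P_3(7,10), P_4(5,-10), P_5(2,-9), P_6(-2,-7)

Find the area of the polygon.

157

Apply the shoelace (surveyor's) formula: 2A = Σ (x_i·y_{i+1} − x_{i+1}·y_i), indices taken mod 6.
Σ = (-34) + (-79) + (-120) + (-25) + (-32) + (-24) = -314
Area = |Σ|/2 = 157.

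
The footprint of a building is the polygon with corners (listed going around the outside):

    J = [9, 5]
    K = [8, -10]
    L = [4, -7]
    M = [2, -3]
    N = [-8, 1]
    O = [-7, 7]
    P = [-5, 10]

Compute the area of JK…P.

182.5

Apply the shoelace (surveyor's) formula: 2A = Σ (x_i·y_{i+1} − x_{i+1}·y_i), indices taken mod 7.
J→K: (9)(-10) − (8)(5) = -130
K→L: (8)(-7) − (4)(-10) = -16
L→M: (4)(-3) − (2)(-7) = 2
M→N: (2)(1) − (-8)(-3) = -22
N→O: (-8)(7) − (-7)(1) = -49
O→P: (-7)(10) − (-5)(7) = -35
P→J: (-5)(5) − (9)(10) = -115
Σ = -365
Area = |Σ|/2 = 182.5.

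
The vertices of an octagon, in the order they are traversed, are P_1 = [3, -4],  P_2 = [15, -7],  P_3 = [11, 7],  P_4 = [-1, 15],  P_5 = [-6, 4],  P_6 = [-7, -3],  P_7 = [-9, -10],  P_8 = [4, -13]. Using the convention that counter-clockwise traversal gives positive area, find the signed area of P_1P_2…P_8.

374

Apply the shoelace formula: 2A = Σ (x_i·y_{i+1} − x_{i+1}·y_i), indices taken mod 8.
Σ = (39) + (182) + (172) + (86) + (46) + (43) + (157) + (23) = 748
Signed area = Σ/2 = 374 (positive ⇒ counter-clockwise traversal).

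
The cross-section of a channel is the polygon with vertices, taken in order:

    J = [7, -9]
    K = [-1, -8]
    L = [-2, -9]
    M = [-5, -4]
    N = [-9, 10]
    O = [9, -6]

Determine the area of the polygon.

135

Cross-terms: -65, -7, -37, -86, -36, -39  ⇒  Σ = -270
Area = |Σ|/2 = 135.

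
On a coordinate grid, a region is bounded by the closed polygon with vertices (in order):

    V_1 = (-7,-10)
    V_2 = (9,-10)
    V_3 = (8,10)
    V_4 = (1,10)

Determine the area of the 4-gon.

230

Apply Gauss's area formula: 2A = Σ (x_i·y_{i+1} − x_{i+1}·y_i), indices taken mod 4.
Cross-terms: 160, 170, 70, 60  ⇒  Σ = 460
Area = |Σ|/2 = 230.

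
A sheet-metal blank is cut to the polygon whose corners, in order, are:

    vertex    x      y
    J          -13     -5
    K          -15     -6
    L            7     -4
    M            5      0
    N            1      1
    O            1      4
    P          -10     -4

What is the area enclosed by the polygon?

Apply the surveyor's formula: 2A = Σ (x_i·y_{i+1} − x_{i+1}·y_i), indices taken mod 7.
Σ = (3) + (102) + (20) + (5) + (3) + (36) + (-2) = 167
Area = |Σ|/2 = 83.5.

83.5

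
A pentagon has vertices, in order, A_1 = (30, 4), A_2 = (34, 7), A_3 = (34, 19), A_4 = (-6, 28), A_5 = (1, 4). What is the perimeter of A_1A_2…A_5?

|A_1A_2| = √((4)² + (3)²) = √25 = 5
|A_2A_3| = √((0)² + (12)²) = √144 = 12
|A_3A_4| = √((-40)² + (9)²) = √1681 = 41
|A_4A_5| = √((7)² + (-24)²) = √625 = 25
|A_5A_1| = √((29)² + (0)²) = √841 = 29
Perimeter = 5 + 12 + 41 + 25 + 29 = 112.

112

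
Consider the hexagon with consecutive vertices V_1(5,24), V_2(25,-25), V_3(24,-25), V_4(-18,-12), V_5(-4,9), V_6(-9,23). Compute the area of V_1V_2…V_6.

1020

Apply the shoelace formula: 2A = Σ (x_i·y_{i+1} − x_{i+1}·y_i), indices taken mod 6.
Σ = (-725) + (-25) + (-738) + (-210) + (-11) + (-331) = -2040
Area = |Σ|/2 = 1020.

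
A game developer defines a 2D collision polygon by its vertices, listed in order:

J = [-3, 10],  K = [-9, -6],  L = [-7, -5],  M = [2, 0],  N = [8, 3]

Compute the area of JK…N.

108

Apply the shoelace formula: 2A = Σ (x_i·y_{i+1} − x_{i+1}·y_i), indices taken mod 5.
Cross-terms: 108, 3, 10, 6, 89  ⇒  Σ = 216
Area = |Σ|/2 = 108.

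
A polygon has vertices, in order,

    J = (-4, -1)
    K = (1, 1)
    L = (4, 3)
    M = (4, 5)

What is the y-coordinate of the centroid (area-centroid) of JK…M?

Apply the shoelace formula. First the cross-terms c_i = x_i·y_{i+1} − x_{i+1}·y_i:
  -3, -1, 8, 16  ⇒  2A = 20, A = 10.
Then Σ (y_i + y_{i+1})·c_i = 124, so ȳ = 124 / (6·10) = 31/15.

31/15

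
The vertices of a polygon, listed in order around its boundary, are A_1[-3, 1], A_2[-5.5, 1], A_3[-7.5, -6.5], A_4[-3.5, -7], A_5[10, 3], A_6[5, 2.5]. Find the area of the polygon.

78.75

Apply Gauss's area formula: 2A = Σ (x_i·y_{i+1} − x_{i+1}·y_i), indices taken mod 6.
Σ = (2.5) + (43.25) + (29.75) + (59.5) + (10) + (12.5) = 157.5
Area = |Σ|/2 = 78.75.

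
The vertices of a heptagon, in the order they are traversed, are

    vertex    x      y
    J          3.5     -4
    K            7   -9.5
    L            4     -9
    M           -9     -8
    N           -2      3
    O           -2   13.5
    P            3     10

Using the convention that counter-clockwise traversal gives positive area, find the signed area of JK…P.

-157.375

Apply the surveyor's formula: 2A = Σ (x_i·y_{i+1} − x_{i+1}·y_i), indices taken mod 7.
J→K: (3.5)(-9.5) − (7)(-4) = -5.25
K→L: (7)(-9) − (4)(-9.5) = -25
L→M: (4)(-8) − (-9)(-9) = -113
M→N: (-9)(3) − (-2)(-8) = -43
N→O: (-2)(13.5) − (-2)(3) = -21
O→P: (-2)(10) − (3)(13.5) = -60.5
P→J: (3)(-4) − (3.5)(10) = -47
Σ = -314.75
Signed area = Σ/2 = -157.375 (negative ⇒ clockwise traversal).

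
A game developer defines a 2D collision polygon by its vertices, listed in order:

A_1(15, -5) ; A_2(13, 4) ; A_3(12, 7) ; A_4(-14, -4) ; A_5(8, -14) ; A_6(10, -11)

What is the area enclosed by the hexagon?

306.5

Apply the shoelace (surveyor's) formula: 2A = Σ (x_i·y_{i+1} − x_{i+1}·y_i), indices taken mod 6.
Σ = (125) + (43) + (50) + (228) + (52) + (115) = 613
Area = |Σ|/2 = 306.5.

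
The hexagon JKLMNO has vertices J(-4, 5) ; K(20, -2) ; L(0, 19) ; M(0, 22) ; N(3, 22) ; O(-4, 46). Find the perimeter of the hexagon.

|JK| = √((24)² + (-7)²) = √625 = 25
|KL| = √((-20)² + (21)²) = √841 = 29
|LM| = √((0)² + (3)²) = √9 = 3
|MN| = √((3)² + (0)²) = √9 = 3
|NO| = √((-7)² + (24)²) = √625 = 25
|OJ| = √((0)² + (-41)²) = √1681 = 41
Perimeter = 25 + 29 + 3 + 3 + 25 + 41 = 126.

126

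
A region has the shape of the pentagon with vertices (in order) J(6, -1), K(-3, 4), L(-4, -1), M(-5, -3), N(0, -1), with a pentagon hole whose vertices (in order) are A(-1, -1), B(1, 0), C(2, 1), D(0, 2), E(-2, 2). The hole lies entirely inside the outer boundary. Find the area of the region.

22

Outer boundary:
Apply the shoelace formula: 2A = Σ (x_i·y_{i+1} − x_{i+1}·y_i), indices taken mod 5.
Cross-terms: 21, 19, 7, 5, 6  ⇒  Σ = 58
Area = |Σ|/2 = 29.
Hole:
Apply the shoelace (surveyor's) formula: 2A = Σ (x_i·y_{i+1} − x_{i+1}·y_i), indices taken mod 5.
Σ = (1) + (1) + (4) + (4) + (4) = 14
Area = |Σ|/2 = 7.
Net area = 29 − 7 = 22.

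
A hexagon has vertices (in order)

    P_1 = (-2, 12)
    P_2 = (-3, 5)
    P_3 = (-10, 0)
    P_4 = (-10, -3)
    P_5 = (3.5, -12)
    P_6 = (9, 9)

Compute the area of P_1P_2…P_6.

Apply the shoelace formula: 2A = Σ (x_i·y_{i+1} − x_{i+1}·y_i), indices taken mod 6.
Σ = (26) + (50) + (30) + (130.5) + (139.5) + (126) = 502
Area = |Σ|/2 = 251.

251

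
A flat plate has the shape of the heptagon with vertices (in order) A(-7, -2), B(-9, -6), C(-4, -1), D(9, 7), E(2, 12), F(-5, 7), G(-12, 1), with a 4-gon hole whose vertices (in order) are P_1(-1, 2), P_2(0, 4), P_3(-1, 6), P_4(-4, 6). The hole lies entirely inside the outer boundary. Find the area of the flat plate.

Outer boundary:
Apply the shoelace (surveyor's) formula: 2A = Σ (x_i·y_{i+1} − x_{i+1}·y_i), indices taken mod 7.
A→B: (-7)(-6) − (-9)(-2) = 24
B→C: (-9)(-1) − (-4)(-6) = -15
C→D: (-4)(7) − (9)(-1) = -19
D→E: (9)(12) − (2)(7) = 94
E→F: (2)(7) − (-5)(12) = 74
F→G: (-5)(1) − (-12)(7) = 79
G→A: (-12)(-2) − (-7)(1) = 31
Σ = 268
Area = |Σ|/2 = 134.
Hole:
Apply the shoelace formula: 2A = Σ (x_i·y_{i+1} − x_{i+1}·y_i), indices taken mod 4.
Σ = (-4) + (4) + (18) + (-2) = 16
Area = |Σ|/2 = 8.
Net area = 134 − 8 = 126.

126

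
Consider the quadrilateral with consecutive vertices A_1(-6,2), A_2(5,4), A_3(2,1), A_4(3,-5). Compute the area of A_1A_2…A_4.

Σ = (-34) + (-3) + (-13) + (-24) = -74
Area = |Σ|/2 = 37.

37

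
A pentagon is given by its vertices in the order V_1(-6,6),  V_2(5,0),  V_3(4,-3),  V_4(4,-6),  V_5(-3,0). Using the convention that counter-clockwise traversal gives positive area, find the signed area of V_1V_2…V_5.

-46.5

Apply Gauss's area formula: 2A = Σ (x_i·y_{i+1} − x_{i+1}·y_i), indices taken mod 5.
Σ = (-30) + (-15) + (-12) + (-18) + (-18) = -93
Signed area = Σ/2 = -46.5 (negative ⇒ clockwise traversal).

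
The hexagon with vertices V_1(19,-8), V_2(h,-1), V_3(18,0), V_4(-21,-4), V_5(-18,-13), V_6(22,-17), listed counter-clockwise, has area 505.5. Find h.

The doubled signed area Σ (x_i y_{i+1} − x_{i+1} y_i) is linear in h.
With h=0 it equals 867; the coefficient of h is 8 (from the two edges through V_2).
So 8·h + 867 = 2·505.5 = 1011 ⇒ h = 18.

18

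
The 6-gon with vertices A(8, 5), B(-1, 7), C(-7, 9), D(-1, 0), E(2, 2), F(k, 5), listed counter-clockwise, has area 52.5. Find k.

Write out the shoelace sum; only the two edges meeting at F involve k:
2·Area = [(2·5 − k·2) + (k·5 − 8·5)] + 108
       = 3·k + 78 = 105
⇒ k = 9.

9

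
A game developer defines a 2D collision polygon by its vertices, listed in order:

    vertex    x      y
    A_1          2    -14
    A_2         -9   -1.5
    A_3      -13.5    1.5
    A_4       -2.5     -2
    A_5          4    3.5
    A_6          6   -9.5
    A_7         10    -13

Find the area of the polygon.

A_1→A_2: (2)(-1.5) − (-9)(-14) = -129
A_2→A_3: (-9)(1.5) − (-13.5)(-1.5) = -33.75
A_3→A_4: (-13.5)(-2) − (-2.5)(1.5) = 30.75
A_4→A_5: (-2.5)(3.5) − (4)(-2) = -0.75
A_5→A_6: (4)(-9.5) − (6)(3.5) = -59
A_6→A_7: (6)(-13) − (10)(-9.5) = 17
A_7→A_1: (10)(-14) − (2)(-13) = -114
Σ = -288.75
Area = |Σ|/2 = 144.375.

144.375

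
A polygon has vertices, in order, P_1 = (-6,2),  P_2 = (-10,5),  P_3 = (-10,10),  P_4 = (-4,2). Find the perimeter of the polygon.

|P_1P_2| = √((-4)² + (3)²) = √25 = 5
|P_2P_3| = √((0)² + (5)²) = √25 = 5
|P_3P_4| = √((6)² + (-8)²) = √100 = 10
|P_4P_1| = √((-2)² + (0)²) = √4 = 2
Perimeter = 5 + 5 + 10 + 2 = 22.

22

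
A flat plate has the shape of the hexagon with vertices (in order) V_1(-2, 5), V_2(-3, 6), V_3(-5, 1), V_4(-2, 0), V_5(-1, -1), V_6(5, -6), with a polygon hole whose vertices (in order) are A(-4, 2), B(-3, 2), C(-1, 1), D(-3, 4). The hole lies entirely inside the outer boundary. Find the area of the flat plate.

Outer boundary:
Σ = (3) + (27) + (2) + (2) + (11) + (13) = 58
Area = |Σ|/2 = 29.
Hole:
Apply Gauss's area formula: 2A = Σ (x_i·y_{i+1} − x_{i+1}·y_i), indices taken mod 4.
Cross-terms: -2, -1, -1, 10  ⇒  Σ = 6
Area = |Σ|/2 = 3.
Net area = 29 − 3 = 26.

26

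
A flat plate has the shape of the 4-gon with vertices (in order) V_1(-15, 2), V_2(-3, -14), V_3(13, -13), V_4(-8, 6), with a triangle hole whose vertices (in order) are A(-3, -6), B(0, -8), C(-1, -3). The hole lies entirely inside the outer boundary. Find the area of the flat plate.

Outer boundary:
Apply the shoelace (surveyor's) formula: 2A = Σ (x_i·y_{i+1} − x_{i+1}·y_i), indices taken mod 4.
V_1→V_2: (-15)(-14) − (-3)(2) = 216
V_2→V_3: (-3)(-13) − (13)(-14) = 221
V_3→V_4: (13)(6) − (-8)(-13) = -26
V_4→V_1: (-8)(2) − (-15)(6) = 74
Σ = 485
Area = |Σ|/2 = 242.5.
Hole:
A→B: (-3)(-8) − (0)(-6) = 24
B→C: (0)(-3) − (-1)(-8) = -8
C→A: (-1)(-6) − (-3)(-3) = -3
Σ = 13
Area = |Σ|/2 = 6.5.
Net area = 242.5 − 6.5 = 236.

236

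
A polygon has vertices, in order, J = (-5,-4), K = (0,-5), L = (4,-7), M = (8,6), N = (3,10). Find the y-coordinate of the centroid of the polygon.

1

Apply Gauss's area formula. First the cross-terms c_i = x_i·y_{i+1} − x_{i+1}·y_i:
  25, 20, 80, 62, 38  ⇒  2A = 225, A = 112.5.
Then Σ (y_i + y_{i+1})·c_i = 675, so ȳ = 675 / (6·112.5) = 1.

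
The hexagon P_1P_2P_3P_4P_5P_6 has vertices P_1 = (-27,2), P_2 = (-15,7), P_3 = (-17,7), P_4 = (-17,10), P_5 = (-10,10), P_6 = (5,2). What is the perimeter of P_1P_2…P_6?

|P_1P_2| = √((12)² + (5)²) = √169 = 13
|P_2P_3| = √((-2)² + (0)²) = √4 = 2
|P_3P_4| = √((0)² + (3)²) = √9 = 3
|P_4P_5| = √((7)² + (0)²) = √49 = 7
|P_5P_6| = √((15)² + (-8)²) = √289 = 17
|P_6P_1| = √((-32)² + (0)²) = √1024 = 32
Perimeter = 13 + 2 + 3 + 7 + 17 + 32 = 74.

74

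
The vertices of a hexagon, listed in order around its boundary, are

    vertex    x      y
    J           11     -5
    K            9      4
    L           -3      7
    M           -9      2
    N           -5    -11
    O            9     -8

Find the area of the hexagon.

Apply Gauss's area formula: 2A = Σ (x_i·y_{i+1} − x_{i+1}·y_i), indices taken mod 6.
Cross-terms: 89, 75, 57, 109, 139, 43  ⇒  Σ = 512
Area = |Σ|/2 = 256.

256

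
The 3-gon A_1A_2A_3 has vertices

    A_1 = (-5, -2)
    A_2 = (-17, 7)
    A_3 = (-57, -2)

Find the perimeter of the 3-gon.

108

|A_1A_2| = √((-12)² + (9)²) = √225 = 15
|A_2A_3| = √((-40)² + (-9)²) = √1681 = 41
|A_3A_1| = √((52)² + (0)²) = √2704 = 52
Perimeter = 15 + 41 + 52 = 108.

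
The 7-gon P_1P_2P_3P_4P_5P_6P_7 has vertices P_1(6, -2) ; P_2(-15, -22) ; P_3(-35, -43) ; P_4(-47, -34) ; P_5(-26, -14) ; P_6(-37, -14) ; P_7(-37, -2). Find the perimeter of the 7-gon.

168

|P_1P_2| = √((-21)² + (-20)²) = √841 = 29
|P_2P_3| = √((-20)² + (-21)²) = √841 = 29
|P_3P_4| = √((-12)² + (9)²) = √225 = 15
|P_4P_5| = √((21)² + (20)²) = √841 = 29
|P_5P_6| = √((-11)² + (0)²) = √121 = 11
|P_6P_7| = √((0)² + (12)²) = √144 = 12
|P_7P_1| = √((43)² + (0)²) = √1849 = 43
Perimeter = 29 + 29 + 15 + 29 + 11 + 12 + 43 = 168.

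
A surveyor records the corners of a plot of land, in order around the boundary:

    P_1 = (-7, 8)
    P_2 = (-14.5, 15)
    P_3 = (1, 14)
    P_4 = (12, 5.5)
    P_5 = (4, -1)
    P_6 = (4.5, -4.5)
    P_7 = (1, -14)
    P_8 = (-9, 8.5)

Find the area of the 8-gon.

302.75

Σ = (11) + (-218) + (-162.5) + (-34) + (-13.5) + (-58.5) + (-117.5) + (-12.5) = -605.5
Area = |Σ|/2 = 302.75.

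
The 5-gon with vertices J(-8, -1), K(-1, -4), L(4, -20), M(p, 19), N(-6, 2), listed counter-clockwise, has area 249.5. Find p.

10

Write out the shoelace sum; only the two edges meeting at M involve p:
2·Area = [(4·19 − p·(-20)) + (p·2 − (-6)·19)] + 89
       = 22·p + 279 = 499
⇒ p = 10.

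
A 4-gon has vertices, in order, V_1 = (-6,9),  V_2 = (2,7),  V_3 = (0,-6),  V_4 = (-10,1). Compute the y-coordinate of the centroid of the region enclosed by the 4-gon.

Apply the shoelace formula. First the cross-terms c_i = x_i·y_{i+1} − x_{i+1}·y_i:
  -60, -12, -60, -84  ⇒  2A = -216, A = -108.
Then Σ (y_i + y_{i+1})·c_i = -1512, so ȳ = -1512 / (6·(-108)) = 7/3.

7/3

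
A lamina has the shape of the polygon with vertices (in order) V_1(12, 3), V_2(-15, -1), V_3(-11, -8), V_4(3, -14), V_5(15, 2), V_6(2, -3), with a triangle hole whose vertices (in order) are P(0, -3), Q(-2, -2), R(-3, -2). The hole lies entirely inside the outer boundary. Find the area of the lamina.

Outer boundary:
Apply the shoelace formula: 2A = Σ (x_i·y_{i+1} − x_{i+1}·y_i), indices taken mod 6.
Cross-terms: 33, 109, 178, 216, -49, 42  ⇒  Σ = 529
Area = |Σ|/2 = 264.5.
Hole:
P→Q: (0)(-2) − (-2)(-3) = -6
Q→R: (-2)(-2) − (-3)(-2) = -2
R→P: (-3)(-3) − (0)(-2) = 9
Σ = 1
Area = |Σ|/2 = 0.5.
Net area = 264.5 − 0.5 = 264.

264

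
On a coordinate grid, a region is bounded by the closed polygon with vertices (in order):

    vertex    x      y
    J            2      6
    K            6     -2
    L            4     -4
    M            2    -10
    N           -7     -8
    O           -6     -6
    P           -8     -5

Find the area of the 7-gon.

Apply the shoelace (surveyor's) formula: 2A = Σ (x_i·y_{i+1} − x_{i+1}·y_i), indices taken mod 7.
Cross-terms: -40, -16, -32, -86, -6, -18, -38  ⇒  Σ = -236
Area = |Σ|/2 = 118.

118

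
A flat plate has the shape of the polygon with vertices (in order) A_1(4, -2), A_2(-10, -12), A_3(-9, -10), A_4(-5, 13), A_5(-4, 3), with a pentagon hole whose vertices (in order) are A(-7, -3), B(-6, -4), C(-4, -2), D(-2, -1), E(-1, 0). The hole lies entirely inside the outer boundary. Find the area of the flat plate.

Outer boundary:
Apply the surveyor's formula: 2A = Σ (x_i·y_{i+1} − x_{i+1}·y_i), indices taken mod 5.
Σ = (-68) + (-8) + (-167) + (37) + (-4) = -210
Area = |Σ|/2 = 105.
Hole:
Apply the shoelace (surveyor's) formula: 2A = Σ (x_i·y_{i+1} − x_{i+1}·y_i), indices taken mod 5.
Cross-terms: 10, -4, 0, -1, 3  ⇒  Σ = 8
Area = |Σ|/2 = 4.
Net area = 105 − 4 = 101.

101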